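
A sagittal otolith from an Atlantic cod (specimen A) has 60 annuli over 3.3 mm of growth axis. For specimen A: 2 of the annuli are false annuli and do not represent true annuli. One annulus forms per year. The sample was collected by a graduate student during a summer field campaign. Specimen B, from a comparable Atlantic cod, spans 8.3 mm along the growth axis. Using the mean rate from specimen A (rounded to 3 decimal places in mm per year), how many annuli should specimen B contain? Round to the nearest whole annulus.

Specimen A: correcting the raw count gives 60 − 2 = 58 true annuli.
A: Extension rate ≈ 3.3 / 58 = 0.057 mm/year.
For B, 8.3 / 0.057 = 145.61 years ≈ 146 annuli.

146 annuli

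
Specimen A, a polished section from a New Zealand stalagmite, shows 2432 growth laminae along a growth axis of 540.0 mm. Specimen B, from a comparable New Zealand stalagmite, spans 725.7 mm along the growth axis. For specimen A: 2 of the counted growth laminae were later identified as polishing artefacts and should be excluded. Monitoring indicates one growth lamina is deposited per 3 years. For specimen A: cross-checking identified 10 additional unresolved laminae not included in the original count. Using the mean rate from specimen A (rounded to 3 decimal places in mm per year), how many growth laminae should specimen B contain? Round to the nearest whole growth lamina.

3269 growth laminae

Specimen A: adjusted count: 2432 − 2 + 10 = 2440 growth laminae.
Specimen A: 2440 growth laminae at 3 years each span 2440 × 3 = 7320 years.
A: Mean rate = 540.0 mm / 7320 years ≈ 0.074 mm/year.
Specimen B: 725.7 mm / 0.074 mm per year = 9806.76 years; at 3 years per growth lamina that is 9806.76 / 3 ≈ 3269 growth laminae.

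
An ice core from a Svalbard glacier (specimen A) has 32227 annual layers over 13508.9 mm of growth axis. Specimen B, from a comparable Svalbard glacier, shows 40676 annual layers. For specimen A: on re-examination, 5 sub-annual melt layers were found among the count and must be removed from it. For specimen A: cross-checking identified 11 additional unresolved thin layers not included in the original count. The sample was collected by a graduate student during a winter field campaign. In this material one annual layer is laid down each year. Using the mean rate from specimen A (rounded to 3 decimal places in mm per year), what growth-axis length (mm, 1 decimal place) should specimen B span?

Specimen A: true annual layer count = 32227 − 5 + 11 = 32233.
A: Mean rate = 13508.9 mm / 32233 years ≈ 0.419 mm/yr.
B's length ≈ 0.419 × 40676 = 17043.2 mm.

17043.2 mm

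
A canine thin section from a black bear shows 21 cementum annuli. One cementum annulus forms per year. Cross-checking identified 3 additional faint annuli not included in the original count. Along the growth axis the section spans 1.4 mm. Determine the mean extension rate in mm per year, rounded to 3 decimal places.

0.058 mm per year

Correcting the raw count gives 21 + 3 = 24 true cementum annuli.
Mean rate = 1.4 mm / 24 years ≈ 0.058 mm per year.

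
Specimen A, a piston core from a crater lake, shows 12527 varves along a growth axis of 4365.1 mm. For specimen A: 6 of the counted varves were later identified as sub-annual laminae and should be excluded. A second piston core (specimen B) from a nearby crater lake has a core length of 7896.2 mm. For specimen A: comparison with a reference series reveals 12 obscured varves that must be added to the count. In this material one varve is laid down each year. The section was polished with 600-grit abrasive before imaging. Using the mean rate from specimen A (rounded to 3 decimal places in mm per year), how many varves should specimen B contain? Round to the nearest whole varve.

Specimen A: adjusted count: 12527 − 6 + 12 = 12533 varves.
A: Mean rate = 4365.1 mm / 12533 years ≈ 0.348 mm/year.
Specimen B: 7896.2 mm / 0.348 mm per year = 22690.23 years ≈ 22690 varves.

22690 varves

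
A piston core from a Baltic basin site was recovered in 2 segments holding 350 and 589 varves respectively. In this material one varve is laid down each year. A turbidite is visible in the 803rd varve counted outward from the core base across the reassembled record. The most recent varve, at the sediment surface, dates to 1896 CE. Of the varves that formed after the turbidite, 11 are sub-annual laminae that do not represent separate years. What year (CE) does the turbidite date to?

Total varves = 350 + 589 = 939.
939 − 803 = 136 varves lie beyond the turbidite toward the sediment surface.
Excluding 11 false varves: 136 − 11 = 125.
The varve at the sediment surface is 1896 CE, so the turbidite dates to 1896 − 125 = 1771 CE.

1771 CE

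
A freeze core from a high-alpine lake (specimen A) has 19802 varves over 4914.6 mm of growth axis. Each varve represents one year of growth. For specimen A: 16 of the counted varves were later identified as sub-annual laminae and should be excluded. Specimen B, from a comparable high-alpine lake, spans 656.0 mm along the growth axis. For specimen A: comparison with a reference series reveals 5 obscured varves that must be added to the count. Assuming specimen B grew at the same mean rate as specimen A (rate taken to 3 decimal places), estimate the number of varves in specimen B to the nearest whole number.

Specimen A: adjusted count: 19802 − 16 + 5 = 19791 varves.
A: 4914.6 mm over 19791 years gives 4914.6 / 19791 ≈ 0.248 mm/year.
Specimen B: 656.0 mm / 0.248 mm per year = 2645.16 years ≈ 2645 varves.

2645 varves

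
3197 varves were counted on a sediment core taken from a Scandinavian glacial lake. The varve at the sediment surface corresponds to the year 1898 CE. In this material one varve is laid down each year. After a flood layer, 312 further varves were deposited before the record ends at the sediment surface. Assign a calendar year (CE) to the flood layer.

312 varves formed after the flood layer.
Counting back 312 years from 1898 CE places the flood layer in 1898 − 312 = 1586 CE.

1586 CE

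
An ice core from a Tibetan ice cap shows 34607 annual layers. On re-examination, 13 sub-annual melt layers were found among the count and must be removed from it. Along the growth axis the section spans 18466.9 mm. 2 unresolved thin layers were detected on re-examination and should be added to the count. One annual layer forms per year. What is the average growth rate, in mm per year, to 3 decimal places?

0.534 mm per year

True annual layer count = 34607 − 13 + 2 = 34596.
Mean rate = 18466.9 mm / 34596 years ≈ 0.534 mm per year.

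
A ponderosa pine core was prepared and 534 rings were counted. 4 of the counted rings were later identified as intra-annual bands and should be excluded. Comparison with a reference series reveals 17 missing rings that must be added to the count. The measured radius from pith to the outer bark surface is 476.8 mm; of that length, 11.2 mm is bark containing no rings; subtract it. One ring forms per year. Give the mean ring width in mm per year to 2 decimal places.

0.85 mm per year

After corrections the count is 534 − 4 + 17 = 547 rings.
The growth record spans 476.8 − 11.2 = 465.6 mm.
Extension rate ≈ 465.6 / 547 = 0.85 mm per year.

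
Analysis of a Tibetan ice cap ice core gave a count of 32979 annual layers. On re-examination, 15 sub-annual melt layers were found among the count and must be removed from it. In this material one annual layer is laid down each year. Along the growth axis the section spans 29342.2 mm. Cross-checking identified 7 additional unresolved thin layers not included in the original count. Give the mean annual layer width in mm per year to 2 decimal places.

0.89 mm per year

True annual layer count = 32979 − 15 + 7 = 32971.
29342.2 mm over 32971 years gives 29342.2 / 32971 ≈ 0.89 mm per year.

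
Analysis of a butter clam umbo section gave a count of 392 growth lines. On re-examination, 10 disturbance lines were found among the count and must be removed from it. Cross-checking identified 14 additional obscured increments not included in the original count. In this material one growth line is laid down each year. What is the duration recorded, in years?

396 years

True growth line count = 392 − 10 + 14 = 396.
At one growth line per year, that is 396 years.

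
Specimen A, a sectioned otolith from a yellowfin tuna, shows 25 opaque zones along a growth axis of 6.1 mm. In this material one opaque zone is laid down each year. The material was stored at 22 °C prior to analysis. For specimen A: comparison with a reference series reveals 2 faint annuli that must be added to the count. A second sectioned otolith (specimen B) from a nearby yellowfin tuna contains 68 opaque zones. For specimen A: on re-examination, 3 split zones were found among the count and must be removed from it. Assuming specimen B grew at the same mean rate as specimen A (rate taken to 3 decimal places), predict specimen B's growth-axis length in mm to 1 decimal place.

Specimen A: adjusted count: 25 − 3 + 2 = 24 opaque zones.
A: 6.1 mm over 24 years gives 6.1 / 24 ≈ 0.254 mm/yr.
For B, 0.254 mm/year × 68 years = 17.3 mm.

17.3 mm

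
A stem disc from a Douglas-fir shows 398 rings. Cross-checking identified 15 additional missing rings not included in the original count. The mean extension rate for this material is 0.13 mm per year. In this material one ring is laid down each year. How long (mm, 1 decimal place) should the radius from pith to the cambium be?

53.7 mm

Correcting the raw count gives 398 + 15 = 413 true rings.
Predicted length = 0.13 mm/year × 413 years = 53.7 mm.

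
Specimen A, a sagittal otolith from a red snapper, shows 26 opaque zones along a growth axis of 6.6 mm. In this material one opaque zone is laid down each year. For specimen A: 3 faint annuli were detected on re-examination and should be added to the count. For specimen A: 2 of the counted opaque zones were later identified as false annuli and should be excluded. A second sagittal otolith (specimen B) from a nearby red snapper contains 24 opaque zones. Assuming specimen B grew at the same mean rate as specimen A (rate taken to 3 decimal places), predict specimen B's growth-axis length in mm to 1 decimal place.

Specimen A: adjusted count: 26 − 2 + 3 = 27 opaque zones.
A: Mean rate = 6.6 mm / 27 years ≈ 0.244 mm/yr.
Length of B = 0.244 × 24 = 5.9 mm.

5.9 mm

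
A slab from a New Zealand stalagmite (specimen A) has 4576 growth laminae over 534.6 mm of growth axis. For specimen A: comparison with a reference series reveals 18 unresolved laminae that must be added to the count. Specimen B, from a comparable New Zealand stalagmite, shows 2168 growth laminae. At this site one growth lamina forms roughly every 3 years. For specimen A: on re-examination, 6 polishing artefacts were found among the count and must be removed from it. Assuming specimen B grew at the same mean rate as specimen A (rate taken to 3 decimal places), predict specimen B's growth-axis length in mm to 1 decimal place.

253.7 mm

Specimen A: adjusted count: 4576 − 6 + 18 = 4588 growth laminae.
Specimen A: at 3 years per growth lamina, 4588 × 3 = 13764 years.
A: Extension rate ≈ 534.6 / 13764 = 0.039 mm per year.
Specimen B: 2168 growth laminae at 3 years each span 2168 × 3 = 6504 years. Length of B = 0.039 × 6504 = 253.7 mm.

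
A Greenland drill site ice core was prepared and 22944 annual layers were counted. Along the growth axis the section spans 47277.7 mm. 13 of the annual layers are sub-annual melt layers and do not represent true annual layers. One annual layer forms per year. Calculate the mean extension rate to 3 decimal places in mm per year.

2.062 mm per year

Adjusted count: 22944 − 13 = 22931 annual layers.
47277.7 mm over 22931 years gives 47277.7 / 22931 ≈ 2.062 mm per year.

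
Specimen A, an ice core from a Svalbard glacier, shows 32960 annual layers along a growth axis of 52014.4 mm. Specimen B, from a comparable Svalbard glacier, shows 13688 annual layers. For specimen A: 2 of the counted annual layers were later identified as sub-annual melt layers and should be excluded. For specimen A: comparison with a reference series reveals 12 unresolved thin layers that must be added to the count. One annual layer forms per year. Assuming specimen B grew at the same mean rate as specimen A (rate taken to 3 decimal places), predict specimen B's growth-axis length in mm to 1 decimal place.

21599.7 mm

Specimen A: adjusted count: 32960 − 2 + 12 = 32970 annual layers.
A: Extension rate ≈ 52014.4 / 32970 = 1.578 mm/yr.
For B, 1.578 mm/year × 13688 years = 21599.7 mm.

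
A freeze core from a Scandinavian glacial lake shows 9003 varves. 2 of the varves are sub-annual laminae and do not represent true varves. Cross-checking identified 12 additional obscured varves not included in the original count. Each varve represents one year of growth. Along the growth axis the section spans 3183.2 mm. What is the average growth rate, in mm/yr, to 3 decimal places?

After corrections the count is 9003 − 2 + 12 = 9013 varves.
3183.2 mm over 9013 years gives 3183.2 / 9013 ≈ 0.353 mm/yr.

0.353 mm/yr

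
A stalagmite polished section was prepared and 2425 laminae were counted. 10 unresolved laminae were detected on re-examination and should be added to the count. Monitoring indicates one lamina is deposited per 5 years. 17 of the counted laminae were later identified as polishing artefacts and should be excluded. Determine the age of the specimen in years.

True lamina count = 2425 − 17 + 10 = 2418.
Multiplying by 5 years per lamina: 2418 × 5 = 12090 years.

12090 years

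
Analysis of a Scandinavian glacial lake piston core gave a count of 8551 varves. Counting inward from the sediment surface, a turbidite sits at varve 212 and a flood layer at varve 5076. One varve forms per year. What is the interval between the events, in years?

Separation: 5076 − 212 = 4864 varves.
At one varve per year, 4864 years elapsed between them.

4864 yr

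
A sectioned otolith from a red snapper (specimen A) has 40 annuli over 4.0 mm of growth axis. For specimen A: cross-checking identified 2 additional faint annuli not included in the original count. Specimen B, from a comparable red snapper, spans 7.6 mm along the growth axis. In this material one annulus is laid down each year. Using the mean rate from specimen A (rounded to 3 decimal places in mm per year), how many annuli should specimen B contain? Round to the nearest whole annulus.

Specimen A: after corrections the count is 40 + 2 = 42 annuli.
A: Mean rate = 4.0 mm / 42 years ≈ 0.095 mm/year.
Specimen B: 7.6 mm / 0.095 mm per year = 80.00 years ≈ 80 annuli.

80 annuli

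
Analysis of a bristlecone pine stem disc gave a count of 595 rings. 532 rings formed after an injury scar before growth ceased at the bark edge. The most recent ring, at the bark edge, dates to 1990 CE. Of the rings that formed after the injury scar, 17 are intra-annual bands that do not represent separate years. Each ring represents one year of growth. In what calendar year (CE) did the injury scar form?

There are 532 rings younger than the injury scar.
Removing the 17 false rings leaves 532 − 17 = 515 true rings beyond the injury scar.
Counting back 515 years from 1990 CE places the injury scar in 1990 − 515 = 1475 CE.

1475 CE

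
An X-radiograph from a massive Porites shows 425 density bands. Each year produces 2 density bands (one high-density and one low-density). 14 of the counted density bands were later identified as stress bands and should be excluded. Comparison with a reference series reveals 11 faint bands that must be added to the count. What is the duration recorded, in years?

True density band count = 425 − 14 + 11 = 422.
With 2 density bands per year, 422 / 2 = 211 years.

211 years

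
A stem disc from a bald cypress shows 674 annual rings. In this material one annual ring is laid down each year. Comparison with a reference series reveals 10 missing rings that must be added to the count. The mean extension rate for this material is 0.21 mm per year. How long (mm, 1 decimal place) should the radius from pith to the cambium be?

After corrections the count is 674 + 10 = 684 annual rings.
Length ≈ 0.21 × 684 = 143.6 mm.

143.6 mm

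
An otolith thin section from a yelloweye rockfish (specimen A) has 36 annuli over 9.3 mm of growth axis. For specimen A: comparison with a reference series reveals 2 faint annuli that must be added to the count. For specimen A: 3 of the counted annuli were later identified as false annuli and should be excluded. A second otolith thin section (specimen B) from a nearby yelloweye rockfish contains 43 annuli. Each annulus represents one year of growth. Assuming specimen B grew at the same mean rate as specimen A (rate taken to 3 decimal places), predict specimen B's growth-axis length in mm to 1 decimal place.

Specimen A: true annulus count = 36 − 3 + 2 = 35.
A: 9.3 mm over 35 years gives 9.3 / 35 ≈ 0.266 mm/yr.
For B, 0.266 mm/year × 43 years = 11.4 mm.

11.4 mm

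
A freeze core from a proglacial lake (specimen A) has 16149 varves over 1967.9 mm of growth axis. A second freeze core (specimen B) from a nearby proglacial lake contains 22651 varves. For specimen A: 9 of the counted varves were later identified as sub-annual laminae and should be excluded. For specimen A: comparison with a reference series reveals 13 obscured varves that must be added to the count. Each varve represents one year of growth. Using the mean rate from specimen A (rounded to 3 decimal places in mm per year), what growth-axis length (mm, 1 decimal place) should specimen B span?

2763.4 mm

Specimen A: correcting the raw count gives 16149 − 9 + 13 = 16153 true varves.
A: Extension rate ≈ 1967.9 / 16153 = 0.122 mm per year.
Length of B = 0.122 × 22651 = 2763.4 mm.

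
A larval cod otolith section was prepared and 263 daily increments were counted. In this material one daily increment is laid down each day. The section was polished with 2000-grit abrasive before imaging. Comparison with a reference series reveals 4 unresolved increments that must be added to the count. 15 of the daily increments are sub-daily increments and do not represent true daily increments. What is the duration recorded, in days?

True daily increment count = 263 − 15 + 4 = 252.
At one daily increment per day, that is 252 days.

252 days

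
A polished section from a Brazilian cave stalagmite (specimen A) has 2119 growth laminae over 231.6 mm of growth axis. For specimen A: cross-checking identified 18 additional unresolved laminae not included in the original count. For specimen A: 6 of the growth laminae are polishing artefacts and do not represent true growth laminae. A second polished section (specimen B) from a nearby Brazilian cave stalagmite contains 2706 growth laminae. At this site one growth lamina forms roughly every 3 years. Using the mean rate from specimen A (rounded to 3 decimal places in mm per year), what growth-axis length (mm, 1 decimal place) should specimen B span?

292.2 mm

Specimen A: adjusted count: 2119 − 6 + 18 = 2131 growth laminae.
Specimen A: multiplying by 3 years per growth lamina: 2131 × 3 = 6393 years.
A: Mean rate = 231.6 mm / 6393 years ≈ 0.036 mm/year.
Specimen B: 2706 growth laminae at 3 years each span 2706 × 3 = 8118 years. Length of B = 0.036 × 8118 = 292.2 mm.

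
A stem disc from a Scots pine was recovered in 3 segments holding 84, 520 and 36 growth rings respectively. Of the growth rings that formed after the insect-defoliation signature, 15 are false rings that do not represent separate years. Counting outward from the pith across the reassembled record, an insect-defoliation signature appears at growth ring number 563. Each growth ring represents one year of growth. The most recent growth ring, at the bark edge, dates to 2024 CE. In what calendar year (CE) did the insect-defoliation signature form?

1962 CE

Total growth rings = 84 + 520 + 36 = 640.
640 − 563 = 77 growth rings lie beyond the insect-defoliation signature toward the bark edge.
Removing the 15 false growth rings leaves 77 − 15 = 62 true growth rings beyond the insect-defoliation signature.
Counting back 62 years from 2024 CE places the insect-defoliation signature in 2024 − 62 = 1962 CE.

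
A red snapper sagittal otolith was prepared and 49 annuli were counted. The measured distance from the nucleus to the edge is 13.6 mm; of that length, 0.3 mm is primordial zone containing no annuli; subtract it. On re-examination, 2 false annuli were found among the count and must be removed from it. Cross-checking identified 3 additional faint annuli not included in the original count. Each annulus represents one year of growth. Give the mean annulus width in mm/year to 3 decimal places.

Correcting the raw count gives 49 − 2 + 3 = 50 true annuli.
The growth record spans 13.6 − 0.3 = 13.3 mm.
Mean rate = 13.3 mm / 50 years ≈ 0.266 mm/year.

0.266 mm/year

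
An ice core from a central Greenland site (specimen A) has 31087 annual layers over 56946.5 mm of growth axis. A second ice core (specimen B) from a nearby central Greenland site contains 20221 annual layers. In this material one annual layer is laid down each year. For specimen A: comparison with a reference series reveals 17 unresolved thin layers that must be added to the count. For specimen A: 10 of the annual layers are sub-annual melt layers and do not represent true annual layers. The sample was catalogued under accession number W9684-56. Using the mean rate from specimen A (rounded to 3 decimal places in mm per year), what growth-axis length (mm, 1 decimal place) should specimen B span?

37024.7 mm

Specimen A: adjusted count: 31087 − 10 + 17 = 31094 annual layers.
A: Extension rate ≈ 56946.5 / 31094 = 1.831 mm/year.
Length of B = 1.831 × 20221 = 37024.7 mm.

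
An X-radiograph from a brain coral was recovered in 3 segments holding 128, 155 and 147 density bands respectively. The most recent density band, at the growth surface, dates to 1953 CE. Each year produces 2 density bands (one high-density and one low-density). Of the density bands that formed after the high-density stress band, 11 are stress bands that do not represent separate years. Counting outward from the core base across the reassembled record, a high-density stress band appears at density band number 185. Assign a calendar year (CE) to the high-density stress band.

1836 CE

Total density bands = 128 + 155 + 147 = 430.
Between density band 185 and the growth surface there are 430 − 185 = 245 density bands.
Removing the 11 false density bands leaves 245 − 11 = 234 true density bands beyond the high-density stress band.
With 2 density bands per year, 234 / 2 = 117 years.
Counting back 117 years from 1953 CE places the high-density stress band in 1953 − 117 = 1836 CE.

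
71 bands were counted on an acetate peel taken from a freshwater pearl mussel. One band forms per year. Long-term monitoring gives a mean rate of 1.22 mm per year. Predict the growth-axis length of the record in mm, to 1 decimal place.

86.6 mm

The record spans 71 years at 1.22 mm per year.
71 years at 1.22 mm/year gives 1.22 × 71 = 86.6 mm.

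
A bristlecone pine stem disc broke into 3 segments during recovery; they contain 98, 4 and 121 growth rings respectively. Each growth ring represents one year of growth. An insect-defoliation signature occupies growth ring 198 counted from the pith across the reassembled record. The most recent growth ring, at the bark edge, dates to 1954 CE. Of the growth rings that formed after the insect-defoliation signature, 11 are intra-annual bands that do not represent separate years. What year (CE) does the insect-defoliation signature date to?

1940 CE

Total growth rings = 98 + 4 + 121 = 223.
223 − 198 = 25 growth rings lie beyond the insect-defoliation signature toward the bark edge.
Excluding 11 false growth rings: 25 − 11 = 14.
1954 − 14 = 1940 CE.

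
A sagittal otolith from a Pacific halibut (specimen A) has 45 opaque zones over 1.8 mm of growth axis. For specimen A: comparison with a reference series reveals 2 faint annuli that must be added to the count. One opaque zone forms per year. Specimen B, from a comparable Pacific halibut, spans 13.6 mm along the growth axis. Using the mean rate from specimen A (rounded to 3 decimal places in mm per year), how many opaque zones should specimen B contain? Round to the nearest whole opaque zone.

Specimen A: after corrections the count is 45 + 2 = 47 opaque zones.
A: Mean rate = 1.8 mm / 47 years ≈ 0.038 mm/yr.
For B, 13.6 / 0.038 = 357.89 years ≈ 358 opaque zones.

358 opaque zones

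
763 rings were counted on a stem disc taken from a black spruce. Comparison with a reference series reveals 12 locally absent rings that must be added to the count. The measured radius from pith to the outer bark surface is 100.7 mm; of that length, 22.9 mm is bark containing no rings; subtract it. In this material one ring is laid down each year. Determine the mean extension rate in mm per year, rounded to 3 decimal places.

0.100 mm per year

True ring count = 763 + 12 = 775.
Net length = 100.7 − 22.9 = 77.8 mm.
Mean rate = 77.8 mm / 775 years ≈ 0.100 mm per year.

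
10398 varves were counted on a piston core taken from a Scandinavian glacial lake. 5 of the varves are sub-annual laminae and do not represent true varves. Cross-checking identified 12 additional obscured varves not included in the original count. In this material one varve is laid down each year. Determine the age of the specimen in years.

10405 years

True varve count = 10398 − 5 + 12 = 10405.
One varve per year makes the duration 10405 years.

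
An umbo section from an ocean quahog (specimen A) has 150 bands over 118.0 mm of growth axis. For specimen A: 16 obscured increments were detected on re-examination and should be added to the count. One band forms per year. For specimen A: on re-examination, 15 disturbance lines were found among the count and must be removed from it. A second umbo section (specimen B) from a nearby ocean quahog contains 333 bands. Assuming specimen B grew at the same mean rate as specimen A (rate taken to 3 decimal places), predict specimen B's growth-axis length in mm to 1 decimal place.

260.1 mm

Specimen A: true band count = 150 − 15 + 16 = 151.
A: Mean rate = 118.0 mm / 151 years ≈ 0.781 mm/yr.
Length of B = 0.781 × 333 = 260.1 mm.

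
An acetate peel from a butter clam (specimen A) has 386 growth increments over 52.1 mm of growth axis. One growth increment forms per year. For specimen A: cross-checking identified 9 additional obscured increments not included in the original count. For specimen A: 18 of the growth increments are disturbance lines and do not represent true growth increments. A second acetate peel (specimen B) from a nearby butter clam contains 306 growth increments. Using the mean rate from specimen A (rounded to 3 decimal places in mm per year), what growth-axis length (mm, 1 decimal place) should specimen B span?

Specimen A: true growth increment count = 386 − 18 + 9 = 377.
A: Mean rate = 52.1 mm / 377 years ≈ 0.138 mm/yr.
B's length ≈ 0.138 × 306 = 42.2 mm.

42.2 mm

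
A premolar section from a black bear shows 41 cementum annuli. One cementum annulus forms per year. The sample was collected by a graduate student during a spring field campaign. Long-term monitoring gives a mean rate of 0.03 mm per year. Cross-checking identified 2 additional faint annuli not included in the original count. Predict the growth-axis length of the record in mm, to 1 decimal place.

Correcting the raw count gives 41 + 2 = 43 true cementum annuli.
Predicted length = 0.03 mm/year × 43 years = 1.3 mm.

1.3 mm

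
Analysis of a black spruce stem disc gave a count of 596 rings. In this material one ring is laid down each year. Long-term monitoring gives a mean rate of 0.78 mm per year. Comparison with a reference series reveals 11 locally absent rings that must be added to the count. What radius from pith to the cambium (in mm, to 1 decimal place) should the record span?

473.5 mm

Adjusted count: 596 + 11 = 607 rings.
607 years at 0.78 mm/year gives 0.78 × 607 = 473.5 mm.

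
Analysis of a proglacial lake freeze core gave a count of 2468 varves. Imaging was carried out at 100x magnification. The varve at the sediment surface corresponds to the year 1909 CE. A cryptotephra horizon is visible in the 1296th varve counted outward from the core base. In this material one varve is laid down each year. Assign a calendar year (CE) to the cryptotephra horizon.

2468 − 1296 = 1172 varves lie beyond the cryptotephra horizon toward the sediment surface.
Counting back 1172 years from 1909 CE places the cryptotephra horizon in 1909 − 1172 = 737 CE.

737 CE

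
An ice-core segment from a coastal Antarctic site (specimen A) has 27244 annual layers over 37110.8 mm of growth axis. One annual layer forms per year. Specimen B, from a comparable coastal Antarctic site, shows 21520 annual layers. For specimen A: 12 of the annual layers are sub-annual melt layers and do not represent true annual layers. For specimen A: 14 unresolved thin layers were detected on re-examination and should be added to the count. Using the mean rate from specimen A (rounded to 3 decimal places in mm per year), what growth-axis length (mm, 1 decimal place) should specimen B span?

Specimen A: after corrections the count is 27244 − 12 + 14 = 27246 annual layers.
A: Mean rate = 37110.8 mm / 27246 years ≈ 1.362 mm/year.
B's length ≈ 1.362 × 21520 = 29310.2 mm.

29310.2 mm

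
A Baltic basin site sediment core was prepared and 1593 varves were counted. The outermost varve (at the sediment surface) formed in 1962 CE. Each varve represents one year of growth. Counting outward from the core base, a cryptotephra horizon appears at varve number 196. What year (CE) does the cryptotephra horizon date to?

565 CE

The cryptotephra horizon sits at varve 196 from the core base, so 1593 − 196 = 1397 varves formed after it.
The varve at the sediment surface is 1962 CE, so the cryptotephra horizon dates to 1962 − 1397 = 565 CE.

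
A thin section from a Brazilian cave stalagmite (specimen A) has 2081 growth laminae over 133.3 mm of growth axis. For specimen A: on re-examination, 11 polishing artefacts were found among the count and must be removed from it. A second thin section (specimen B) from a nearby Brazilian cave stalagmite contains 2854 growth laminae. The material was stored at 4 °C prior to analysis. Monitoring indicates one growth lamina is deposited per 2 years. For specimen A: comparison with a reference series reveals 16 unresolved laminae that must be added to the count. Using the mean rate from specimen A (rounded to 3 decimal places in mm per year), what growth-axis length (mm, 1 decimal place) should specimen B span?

182.7 mm

Specimen A: adjusted count: 2081 − 11 + 16 = 2086 growth laminae.
Specimen A: 2086 growth laminae at 2 years each span 2086 × 2 = 4172 years.
A: 133.3 mm over 4172 years gives 133.3 / 4172 ≈ 0.032 mm/yr.
Specimen B: 2854 growth laminae at 2 years each span 2854 × 2 = 5708 years. For B, 0.032 mm/year × 5708 years = 182.7 mm.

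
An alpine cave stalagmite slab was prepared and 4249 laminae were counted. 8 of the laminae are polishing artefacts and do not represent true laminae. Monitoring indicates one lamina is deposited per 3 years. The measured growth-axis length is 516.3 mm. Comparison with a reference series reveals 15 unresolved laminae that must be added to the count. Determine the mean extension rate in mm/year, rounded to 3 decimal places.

0.040 mm/year

Adjusted count: 4249 − 8 + 15 = 4256 laminae.
Multiplying by 3 years per lamina: 4256 × 3 = 12768 years.
Extension rate ≈ 516.3 / 12768 = 0.040 mm/year.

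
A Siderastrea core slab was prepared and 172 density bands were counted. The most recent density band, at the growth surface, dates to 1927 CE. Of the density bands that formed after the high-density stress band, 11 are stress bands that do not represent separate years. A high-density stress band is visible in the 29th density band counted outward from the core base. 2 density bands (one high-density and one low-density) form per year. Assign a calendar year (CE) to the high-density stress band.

1861 CE

172 − 29 = 143 density bands lie beyond the high-density stress band toward the growth surface.
Excluding 11 false density bands: 143 − 11 = 132.
132 density bands at 2 per year is 132 / 2 = 66 years.
Counting back 66 years from 1927 CE places the high-density stress band in 1927 − 66 = 1861 CE.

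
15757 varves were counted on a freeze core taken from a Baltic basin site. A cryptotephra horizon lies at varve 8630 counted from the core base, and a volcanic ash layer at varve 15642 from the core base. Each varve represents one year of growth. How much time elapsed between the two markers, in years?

The two markers are separated by 15642 − 8630 = 7012 varves.
At one varve per year, 7012 years elapsed between them.

7012 yr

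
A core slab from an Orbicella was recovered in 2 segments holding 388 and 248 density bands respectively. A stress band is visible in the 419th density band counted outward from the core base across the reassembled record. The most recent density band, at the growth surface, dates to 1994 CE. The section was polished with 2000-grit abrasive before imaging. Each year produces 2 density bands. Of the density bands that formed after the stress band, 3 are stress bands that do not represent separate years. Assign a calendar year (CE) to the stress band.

Total density bands = 388 + 248 = 636.
636 − 419 = 217 density bands lie beyond the stress band toward the growth surface.
Excluding 3 false density bands: 217 − 3 = 214.
Dividing by 2 density bands per year: 214 / 2 = 107 years.
The density band at the growth surface is 1994 CE, so the stress band dates to 1994 − 107 = 1887 CE.

1887 CE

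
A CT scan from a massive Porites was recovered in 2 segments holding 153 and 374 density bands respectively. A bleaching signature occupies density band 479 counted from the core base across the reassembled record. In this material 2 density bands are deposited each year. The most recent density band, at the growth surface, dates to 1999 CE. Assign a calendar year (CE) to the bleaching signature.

1975 CE

Total density bands = 153 + 374 = 527.
Between density band 479 and the growth surface there are 527 − 479 = 48 density bands.
With 2 density bands per year, 48 / 2 = 24 years.
The density band at the growth surface is 1999 CE, so the bleaching signature dates to 1999 − 24 = 1975 CE.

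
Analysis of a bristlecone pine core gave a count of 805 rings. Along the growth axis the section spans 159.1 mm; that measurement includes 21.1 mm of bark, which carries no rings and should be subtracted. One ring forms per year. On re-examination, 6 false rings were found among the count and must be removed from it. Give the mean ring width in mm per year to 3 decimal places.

Correcting the raw count gives 805 − 6 = 799 true rings.
Net length = 159.1 − 21.1 = 138.0 mm.
Extension rate ≈ 138.0 / 799 = 0.173 mm per year.

0.173 mm per year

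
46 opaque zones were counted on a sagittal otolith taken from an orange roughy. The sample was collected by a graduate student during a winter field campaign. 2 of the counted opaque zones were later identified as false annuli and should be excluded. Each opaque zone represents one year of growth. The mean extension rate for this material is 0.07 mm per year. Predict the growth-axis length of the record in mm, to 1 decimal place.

3.1 mm

Adjusted count: 46 − 2 = 44 opaque zones.
Length ≈ 0.07 × 44 = 3.1 mm.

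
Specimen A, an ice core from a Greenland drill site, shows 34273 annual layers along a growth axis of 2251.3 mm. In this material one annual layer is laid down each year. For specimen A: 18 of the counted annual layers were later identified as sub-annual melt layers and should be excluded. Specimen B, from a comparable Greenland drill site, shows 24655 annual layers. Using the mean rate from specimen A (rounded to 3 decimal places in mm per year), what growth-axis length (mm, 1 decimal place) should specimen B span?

Specimen A: adjusted count: 34273 − 18 = 34255 annual layers.
A: 2251.3 mm over 34255 years gives 2251.3 / 34255 ≈ 0.066 mm per year.
For B, 0.066 mm/year × 24655 years = 1627.2 mm.

1627.2 mm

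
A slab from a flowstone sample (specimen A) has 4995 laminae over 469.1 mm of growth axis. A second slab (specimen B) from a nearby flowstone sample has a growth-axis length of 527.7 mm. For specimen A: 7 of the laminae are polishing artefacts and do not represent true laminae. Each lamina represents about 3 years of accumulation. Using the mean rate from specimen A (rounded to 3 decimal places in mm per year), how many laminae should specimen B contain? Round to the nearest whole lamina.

5674 laminae

Specimen A: adjusted count: 4995 − 7 = 4988 laminae.
Specimen A: 4988 laminae at 3 years each span 4988 × 3 = 14964 years.
A: Mean rate = 469.1 mm / 14964 years ≈ 0.031 mm/yr.
Specimen B: 527.7 mm / 0.031 mm per year = 17022.58 years; at 3 years per lamina that is 17022.58 / 3 ≈ 5674 laminae.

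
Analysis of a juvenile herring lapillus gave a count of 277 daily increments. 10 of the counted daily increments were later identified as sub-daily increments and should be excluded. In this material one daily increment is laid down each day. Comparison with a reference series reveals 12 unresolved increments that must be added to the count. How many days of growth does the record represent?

Correcting the raw count gives 277 − 10 + 12 = 279 true daily increments.
With a one-to-one daily increment periodicity this is 279 days.

279 days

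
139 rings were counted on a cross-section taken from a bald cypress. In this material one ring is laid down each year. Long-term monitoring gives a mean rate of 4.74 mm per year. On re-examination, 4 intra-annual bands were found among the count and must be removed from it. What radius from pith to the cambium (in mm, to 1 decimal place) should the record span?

639.9 mm

After corrections the count is 139 − 4 = 135 rings.
Length ≈ 4.74 × 135 = 639.9 mm.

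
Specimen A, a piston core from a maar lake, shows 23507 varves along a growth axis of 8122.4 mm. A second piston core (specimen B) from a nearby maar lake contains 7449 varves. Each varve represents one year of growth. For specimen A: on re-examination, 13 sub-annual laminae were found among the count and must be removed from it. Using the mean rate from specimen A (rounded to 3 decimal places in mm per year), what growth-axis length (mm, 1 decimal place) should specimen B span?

2577.4 mm

Specimen A: after corrections the count is 23507 − 13 = 23494 varves.
A: Mean rate = 8122.4 mm / 23494 years ≈ 0.346 mm/year.
B's length ≈ 0.346 × 7449 = 2577.4 mm.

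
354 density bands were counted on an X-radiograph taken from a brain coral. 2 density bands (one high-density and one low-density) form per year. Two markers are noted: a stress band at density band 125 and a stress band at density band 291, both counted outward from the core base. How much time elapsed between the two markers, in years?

The two markers are separated by 291 − 125 = 166 density bands.
Dividing by 2 density bands per year: 166 / 2 = 83 years.

83 yr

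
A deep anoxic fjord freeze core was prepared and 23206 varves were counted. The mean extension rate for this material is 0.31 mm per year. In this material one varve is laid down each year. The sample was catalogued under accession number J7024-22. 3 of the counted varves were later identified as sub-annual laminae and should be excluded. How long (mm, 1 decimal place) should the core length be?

True varve count = 23206 − 3 = 23203.
23203 years at 0.31 mm/year gives 0.31 × 23203 = 7192.9 mm.

7192.9 mm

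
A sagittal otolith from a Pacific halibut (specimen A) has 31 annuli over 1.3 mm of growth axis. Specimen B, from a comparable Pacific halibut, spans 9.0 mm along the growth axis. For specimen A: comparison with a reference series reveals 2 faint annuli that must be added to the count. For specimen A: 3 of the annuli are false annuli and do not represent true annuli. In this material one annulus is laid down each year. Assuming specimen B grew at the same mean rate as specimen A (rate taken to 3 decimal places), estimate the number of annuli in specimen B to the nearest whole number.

209 annuli

Specimen A: true annulus count = 31 − 3 + 2 = 30.
A: Mean rate = 1.3 mm / 30 years ≈ 0.043 mm/yr.
For B, 9.0 / 0.043 = 209.30 years ≈ 209 annuli.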